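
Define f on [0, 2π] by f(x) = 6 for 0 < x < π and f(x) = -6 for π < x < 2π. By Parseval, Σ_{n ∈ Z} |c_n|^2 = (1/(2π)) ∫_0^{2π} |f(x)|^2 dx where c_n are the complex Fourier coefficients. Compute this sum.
Σ |c_n|^2 = 36

Parseval equates the L^2 energy of f (normalised by 1/(2π)) with the ℓ^2 sum of its Fourier coefficients: (1/(2π)) ∫_0^{2π} |f|^2 = Σ |c_n|^2.
Compute the left side: (1/(2π)) [∫_0^π 6^2 dx + ∫_π^{2π} (-6)^2 dx] = (1/(2π)) · (36π + 36π) = (36 + 36)/2 = 36.
So Σ_{n ∈ Z} |c_n|^2 = 36.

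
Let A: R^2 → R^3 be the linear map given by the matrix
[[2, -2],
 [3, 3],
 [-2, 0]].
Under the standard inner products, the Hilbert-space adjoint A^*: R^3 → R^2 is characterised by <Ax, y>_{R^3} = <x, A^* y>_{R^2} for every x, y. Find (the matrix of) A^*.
A^* = A^T =
[[2, 3, -2],
 [-2, 3, 0]]

For real matrices with standard dot products, the defining identity <Ax, y> = <x, A^* y> gives (Ax)^T y = x^T (A^*) y, i.e. x^T A^T y = x^T (A^*) y. Since this holds for all x, y, we must have A^* = A^T. Therefore
A^* =
[[2, 3, -2],
 [-2, 3, 0]].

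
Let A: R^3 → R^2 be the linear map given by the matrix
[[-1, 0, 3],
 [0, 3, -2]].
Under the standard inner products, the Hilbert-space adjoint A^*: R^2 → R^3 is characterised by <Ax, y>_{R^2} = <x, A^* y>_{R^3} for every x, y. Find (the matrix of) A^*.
A^* = A^T =
[[-1, 0],
 [0, 3],
 [3, -2]]

For real matrices with standard dot products, the defining identity <Ax, y> = <x, A^* y> gives (Ax)^T y = x^T (A^*) y, i.e. x^T A^T y = x^T (A^*) y. Since this holds for all x, y, we must have A^* = A^T. Therefore
A^* =
[[-1, 0],
 [0, 3],
 [3, -2]].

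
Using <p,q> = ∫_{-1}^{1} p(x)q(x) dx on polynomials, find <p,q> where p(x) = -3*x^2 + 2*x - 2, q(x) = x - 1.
<p,q> = 22/3

Expand the product: p(x)·q(x) = -3*x^3 + 5*x^2 - 4*x + 2.
∫_{-1}^{1} of each monomial x^k gives [2/(k+1) if k even, 0 if k odd]. Integrating term-by-term (or equivalently evaluating the antiderivative F(x) = -3*x^4/4 + 5*x^3/3 - 2*x^2 + 2*x at the endpoints):
  F(1) − F(−1) = 11/12 − (-77/12) = 22/3.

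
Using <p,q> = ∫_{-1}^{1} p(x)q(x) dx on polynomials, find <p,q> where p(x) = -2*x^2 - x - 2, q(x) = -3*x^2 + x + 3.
<p,q> = -154/15

Expand the product: p(x)·q(x) = 6*x^4 + x^3 - x^2 - 5*x - 6.
∫_{-1}^{1} of each monomial x^k gives [2/(k+1) if k even, 0 if k odd]. Integrating term-by-term (or equivalently evaluating the antiderivative F(x) = 6*x^5/5 + x^4/4 - x^3/3 - 5*x^2/2 - 6*x at the endpoints):
  F(1) − F(−1) = -443/60 − (173/60) = -154/15.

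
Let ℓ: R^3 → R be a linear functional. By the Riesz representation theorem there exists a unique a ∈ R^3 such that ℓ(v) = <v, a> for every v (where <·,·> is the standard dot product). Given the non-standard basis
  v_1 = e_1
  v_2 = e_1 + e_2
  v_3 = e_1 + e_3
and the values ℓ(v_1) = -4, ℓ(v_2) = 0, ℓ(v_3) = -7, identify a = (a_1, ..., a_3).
a = (-4, 4, -3)

Write a = (a_1, ..., a_3) in the standard basis. For each basis vector v_i, ℓ(v_i) = <v_i, a> is a linear equation in the a_j's. Collect the n equations into a matrix system V a = ℓ, where row i of V is v_i (expressed in the standard basis). Since V is invertible (lower-triangular with 1s on the diagonal, up to permutation), solve by back-substitution:
  V =
[[1, 0, 0],
 [1, 1, 0],
 [1, 0, 1]]
  V a = (-4, 0, -7)
Solving gives a = (-4, 4, -3).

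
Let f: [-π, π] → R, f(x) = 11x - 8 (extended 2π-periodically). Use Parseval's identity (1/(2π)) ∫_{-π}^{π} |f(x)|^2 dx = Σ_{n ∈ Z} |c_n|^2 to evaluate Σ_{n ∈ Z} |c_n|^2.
Σ |c_n|^2 = 121π^2/3 + 64

Expand and integrate term by term over [-π, π]:
  ∫ (11x)^2 dx = 121·(2π^3/3); ∫ 2·11·(-8)·x dx = 0 (odd integrand); ∫ (-8)^2 dx = 64·2π.
So (1/(2π)) ∫_{-π}^{π} (11x - 8)^2 dx = 121π^2/3 + 64 = 121π^2/3 + 64.
Parseval ⇒ Σ |c_n|^2 = 121π^2/3 + 64.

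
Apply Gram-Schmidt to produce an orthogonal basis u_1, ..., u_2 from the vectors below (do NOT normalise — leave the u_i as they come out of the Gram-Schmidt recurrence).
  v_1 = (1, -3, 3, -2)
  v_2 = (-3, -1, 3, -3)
Orthogonal basis:
  u_1 = (1, -3, 3, -2)
  u_2 = (-84/23, 22/23, 24/23, -39/23)

Apply the Gram-Schmidt recurrence
  u_1 = v_1
  u_i = v_i − Σ_{j<i} ((v_i · u_j) / (u_j · u_j)) · u_j.

Step by step this gives:
  u_1 = (1, -3, 3, -2)
  u_2 = (-84/23, 22/23, 24/23, -39/23)

Orthogonality check:
  u_2 · u_1 = 0 (should be 0)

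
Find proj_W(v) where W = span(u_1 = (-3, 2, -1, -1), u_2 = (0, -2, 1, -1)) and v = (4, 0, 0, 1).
proj_W(v) = (123/37, -15/37, 15/74, 149/74)

Set up U = [u_1 | ... | u_2] ∈ R^(4×2). The projector onto W = col(U) is P = U (U^T U)^(-1) U^T.
Compute U^T U =
  [15, -4]
  [-4, 6],
and U^T v = (-13, -1).
Solve U^T U · c = U^T v for the coefficients: c = (-41/37, -67/74). The projection is proj_W(v) = U c.
Check: (v - proj_W(v)) · u_1 = 0  (should be 0).
Check: (v - proj_W(v)) · u_2 = 0  (should be 0).
Result: proj_W(v) = (123/37, -15/37, 15/74, 149/74).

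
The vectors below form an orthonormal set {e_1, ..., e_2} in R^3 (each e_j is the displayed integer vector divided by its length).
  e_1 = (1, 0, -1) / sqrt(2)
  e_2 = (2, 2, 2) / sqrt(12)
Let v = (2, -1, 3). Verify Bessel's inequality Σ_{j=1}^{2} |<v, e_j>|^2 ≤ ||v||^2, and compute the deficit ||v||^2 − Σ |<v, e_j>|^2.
Σ |<v, e_j>|^2 = 35/6; ||v||^2 = 14; deficit = 49/6

Write each e_j = u_j / sqrt(<u_j, u_j>) where u_j is the displayed integer vector. Then <v, e_j> = <v, u_j> / sqrt(<u_j, u_j>), so |<v, e_j>|^2 = <v, u_j>^2 / <u_j, u_j>.
Coefficients: <v, e_1> = -1/sqrt(2), <v, e_2> = 8/sqrt(12).
Square and sum: Σ |<v, e_j>|^2 = 35/6.
Compute ||v||^2 = v·v = 14.
Deficit = 14 − 35/6 = 49/6 ≥ 0, confirming Bessel's inequality. (The deficit equals ||v − Σ <v,e_j> e_j||^2, the squared distance from v to span{e_j}.)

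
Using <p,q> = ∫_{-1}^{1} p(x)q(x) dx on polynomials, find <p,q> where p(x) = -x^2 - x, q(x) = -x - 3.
<p,q> = 8/3

Expand the product: p(x)·q(x) = x^3 + 4*x^2 + 3*x.
∫_{-1}^{1} of each monomial x^k gives [2/(k+1) if k even, 0 if k odd]. Integrating term-by-term (or equivalently evaluating the antiderivative F(x) = x^4/4 + 4*x^3/3 + 3*x^2/2 at the endpoints):
  F(1) − F(−1) = 37/12 − (5/12) = 8/3.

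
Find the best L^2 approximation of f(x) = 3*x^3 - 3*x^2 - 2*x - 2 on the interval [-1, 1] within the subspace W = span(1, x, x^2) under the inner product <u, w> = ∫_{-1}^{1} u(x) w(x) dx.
g(x) = -3*x^2 - x/5 - 2

The best approximation g ∈ W is the orthogonal projection of f onto W. Writing g = a_0 + a_1 x + a_2 x^2, the coefficients solve the normal equations G · a = b where
  G_{ij} = <φ_i, φ_j> and b_i = <f, φ_i>, with φ_0 = 1, φ_1 = x, φ_2 = x^2.
G =
  [2, 0, 2/3]
  [0, 2/3, 0]
  [2/3, 0, 2/5],
b = (-6, -2/15, -38/15).
Solving gives a_0 = -2, a_1 = -1/5, a_2 = -3, so
  g(x) = -3*x^2 - x/5 - 2.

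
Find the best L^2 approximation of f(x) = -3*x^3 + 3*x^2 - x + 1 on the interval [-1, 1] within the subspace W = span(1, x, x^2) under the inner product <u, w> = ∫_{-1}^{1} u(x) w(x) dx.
g(x) = 3*x^2 - 14*x/5 + 1

The best approximation g ∈ W is the orthogonal projection of f onto W. Writing g = a_0 + a_1 x + a_2 x^2, the coefficients solve the normal equations G · a = b where
  G_{ij} = <φ_i, φ_j> and b_i = <f, φ_i>, with φ_0 = 1, φ_1 = x, φ_2 = x^2.
G =
  [2, 0, 2/3]
  [0, 2/3, 0]
  [2/3, 0, 2/5],
b = (4, -28/15, 28/15).
Solving gives a_0 = 1, a_1 = -14/5, a_2 = 3, so
  g(x) = 3*x^2 - 14*x/5 + 1.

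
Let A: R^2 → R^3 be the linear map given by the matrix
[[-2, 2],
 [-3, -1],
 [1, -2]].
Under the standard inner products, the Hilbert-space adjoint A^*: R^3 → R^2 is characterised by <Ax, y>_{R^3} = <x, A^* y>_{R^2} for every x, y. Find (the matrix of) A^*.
A^* = A^T =
[[-2, -3, 1],
 [2, -1, -2]]

For real matrices with standard dot products, the defining identity <Ax, y> = <x, A^* y> gives (Ax)^T y = x^T (A^*) y, i.e. x^T A^T y = x^T (A^*) y. Since this holds for all x, y, we must have A^* = A^T. Therefore
A^* =
[[-2, -3, 1],
 [2, -1, -2]].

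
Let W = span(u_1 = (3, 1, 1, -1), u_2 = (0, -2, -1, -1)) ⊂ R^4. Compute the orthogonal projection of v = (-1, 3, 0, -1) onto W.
proj_W(v) = (-3/17, 28/17, 27/34, 31/34)

Set up U = [u_1 | ... | u_2] ∈ R^(4×2). The projector onto W = col(U) is P = U (U^T U)^(-1) U^T.
Compute U^T U =
  [12, -2]
  [-2, 6],
and U^T v = (1, -5).
Solve U^T U · c = U^T v for the coefficients: c = (-1/17, -29/34). The projection is proj_W(v) = U c.
Check: (v - proj_W(v)) · u_1 = 0  (should be 0).
Check: (v - proj_W(v)) · u_2 = 0  (should be 0).
Result: proj_W(v) = (-3/17, 28/17, 27/34, 31/34).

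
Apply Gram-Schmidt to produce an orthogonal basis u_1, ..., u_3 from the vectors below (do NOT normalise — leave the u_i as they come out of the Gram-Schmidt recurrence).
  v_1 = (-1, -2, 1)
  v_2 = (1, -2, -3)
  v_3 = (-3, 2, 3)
Orthogonal basis:
  u_1 = (-1, -2, 1)
  u_2 = (1, -2, -3)
  u_3 = (-32/21, 8/21, -16/21)

Apply the Gram-Schmidt recurrence
  u_1 = v_1
  u_i = v_i − Σ_{j<i} ((v_i · u_j) / (u_j · u_j)) · u_j.

Step by step this gives:
  u_1 = (-1, -2, 1)
  u_2 = (1, -2, -3)
  u_3 = (-32/21, 8/21, -16/21)

Orthogonality check:
  u_2 · u_1 = 0 (should be 0)
  u_3 · u_1 = 0 (should be 0)
  u_3 · u_2 = 0 (should be 0)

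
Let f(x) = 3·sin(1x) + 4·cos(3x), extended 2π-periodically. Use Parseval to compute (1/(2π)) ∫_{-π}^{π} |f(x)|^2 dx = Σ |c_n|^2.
Σ |c_n|^2 = 25/2

Expand |f|^2 and use orthogonality of {sin(nx), cos(mx)} on [-π, π]:
  ∫_{-π}^{π} sin(nx)^2 dx = π, ∫ cos(mx)^2 dx = π, and cross terms integrate to 0.
So ∫_{-π}^{π} f(x)^2 dx = 3^2 · π + 4^2 · π = (9 + 16)π.
Divide by 2π: (9 + 16)/2 = 25/2.
By Parseval, this equals Σ |c_n|^2.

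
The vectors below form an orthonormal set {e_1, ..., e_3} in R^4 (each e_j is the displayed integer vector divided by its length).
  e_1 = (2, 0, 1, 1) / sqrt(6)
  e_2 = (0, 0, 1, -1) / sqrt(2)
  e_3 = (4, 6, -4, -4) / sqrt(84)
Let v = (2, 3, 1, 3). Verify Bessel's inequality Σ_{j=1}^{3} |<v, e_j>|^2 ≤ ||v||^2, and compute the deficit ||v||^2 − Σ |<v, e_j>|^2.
Σ |<v, e_j>|^2 = 97/7; ||v||^2 = 23; deficit = 64/7

Write each e_j = u_j / sqrt(<u_j, u_j>) where u_j is the displayed integer vector. Then <v, e_j> = <v, u_j> / sqrt(<u_j, u_j>), so |<v, e_j>|^2 = <v, u_j>^2 / <u_j, u_j>.
Coefficients: <v, e_1> = 8/sqrt(6), <v, e_2> = -2/sqrt(2), <v, e_3> = 10/sqrt(84).
Square and sum: Σ |<v, e_j>|^2 = 97/7.
Compute ||v||^2 = v·v = 23.
Deficit = 23 − 97/7 = 64/7 ≥ 0, confirming Bessel's inequality. (The deficit equals ||v − Σ <v,e_j> e_j||^2, the squared distance from v to span{e_j}.)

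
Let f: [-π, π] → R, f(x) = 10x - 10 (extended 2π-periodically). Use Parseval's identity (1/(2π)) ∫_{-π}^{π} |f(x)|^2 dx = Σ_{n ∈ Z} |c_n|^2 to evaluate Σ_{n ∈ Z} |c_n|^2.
Σ |c_n|^2 = 100π^2/3 + 100

Expand and integrate term by term over [-π, π]:
  ∫ (10x)^2 dx = 100·(2π^3/3); ∫ 2·10·(-10)·x dx = 0 (odd integrand); ∫ (-10)^2 dx = 100·2π.
So (1/(2π)) ∫_{-π}^{π} (10x - 10)^2 dx = 100π^2/3 + 100 = 100π^2/3 + 100.
Parseval ⇒ Σ |c_n|^2 = 100π^2/3 + 100.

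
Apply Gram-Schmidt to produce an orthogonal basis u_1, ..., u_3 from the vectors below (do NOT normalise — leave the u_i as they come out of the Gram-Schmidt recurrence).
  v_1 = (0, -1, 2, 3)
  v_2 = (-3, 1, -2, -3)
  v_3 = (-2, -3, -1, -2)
Orthogonal basis:
  u_1 = (0, -1, 2, 3)
  u_2 = (-3, 0, 0, 0)
  u_3 = (0, -47/14, -2/7, -13/14)

Apply the Gram-Schmidt recurrence
  u_1 = v_1
  u_i = v_i − Σ_{j<i} ((v_i · u_j) / (u_j · u_j)) · u_j.

Step by step this gives:
  u_1 = (0, -1, 2, 3)
  u_2 = (-3, 0, 0, 0)
  u_3 = (0, -47/14, -2/7, -13/14)

Orthogonality check:
  u_2 · u_1 = 0 (should be 0)
  u_3 · u_1 = 0 (should be 0)
  u_3 · u_2 = 0 (should be 0)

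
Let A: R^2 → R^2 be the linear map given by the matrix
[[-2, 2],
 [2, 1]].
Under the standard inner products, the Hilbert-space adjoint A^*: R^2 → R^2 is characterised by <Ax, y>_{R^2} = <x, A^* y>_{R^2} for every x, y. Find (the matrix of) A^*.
A^* = A^T =
[[-2, 2],
 [2, 1]]

For real matrices with standard dot products, the defining identity <Ax, y> = <x, A^* y> gives (Ax)^T y = x^T (A^*) y, i.e. x^T A^T y = x^T (A^*) y. Since this holds for all x, y, we must have A^* = A^T. Therefore
A^* =
[[-2, 2],
 [2, 1]].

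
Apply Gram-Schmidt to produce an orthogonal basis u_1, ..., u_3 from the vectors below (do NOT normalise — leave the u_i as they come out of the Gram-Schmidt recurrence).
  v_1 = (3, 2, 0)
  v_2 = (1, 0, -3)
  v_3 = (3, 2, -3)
Orthogonal basis:
  u_1 = (3, 2, 0)
  u_2 = (4/13, -6/13, -3)
  u_3 = (-36/121, 54/121, -12/121)

Apply the Gram-Schmidt recurrence
  u_1 = v_1
  u_i = v_i − Σ_{j<i} ((v_i · u_j) / (u_j · u_j)) · u_j.

Step by step this gives:
  u_1 = (3, 2, 0)
  u_2 = (4/13, -6/13, -3)
  u_3 = (-36/121, 54/121, -12/121)

Orthogonality check:
  u_2 · u_1 = 0 (should be 0)
  u_3 · u_1 = 0 (should be 0)
  u_3 · u_2 = 0 (should be 0)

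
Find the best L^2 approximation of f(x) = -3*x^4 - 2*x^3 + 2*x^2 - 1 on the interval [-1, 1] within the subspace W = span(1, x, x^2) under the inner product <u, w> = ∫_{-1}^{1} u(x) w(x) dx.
g(x) = -4*x^2/7 - 6*x/5 - 26/35

The best approximation g ∈ W is the orthogonal projection of f onto W. Writing g = a_0 + a_1 x + a_2 x^2, the coefficients solve the normal equations G · a = b where
  G_{ij} = <φ_i, φ_j> and b_i = <f, φ_i>, with φ_0 = 1, φ_1 = x, φ_2 = x^2.
G =
  [2, 0, 2/3]
  [0, 2/3, 0]
  [2/3, 0, 2/5],
b = (-28/15, -4/5, -76/105).
Solving gives a_0 = -26/35, a_1 = -6/5, a_2 = -4/7, so
  g(x) = -4*x^2/7 - 6*x/5 - 26/35.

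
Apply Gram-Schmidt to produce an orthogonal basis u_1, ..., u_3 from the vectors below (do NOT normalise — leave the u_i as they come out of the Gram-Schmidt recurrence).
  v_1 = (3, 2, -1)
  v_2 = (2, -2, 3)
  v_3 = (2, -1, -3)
Orthogonal basis:
  u_1 = (3, 2, -1)
  u_2 = (31/14, -13/7, 41/14)
  u_3 = (196/237, -539/237, -490/237)

Apply the Gram-Schmidt recurrence
  u_1 = v_1
  u_i = v_i − Σ_{j<i} ((v_i · u_j) / (u_j · u_j)) · u_j.

Step by step this gives:
  u_1 = (3, 2, -1)
  u_2 = (31/14, -13/7, 41/14)
  u_3 = (196/237, -539/237, -490/237)

Orthogonality check:
  u_2 · u_1 = 0 (should be 0)
  u_3 · u_1 = 0 (should be 0)
  u_3 · u_2 = 0 (should be 0)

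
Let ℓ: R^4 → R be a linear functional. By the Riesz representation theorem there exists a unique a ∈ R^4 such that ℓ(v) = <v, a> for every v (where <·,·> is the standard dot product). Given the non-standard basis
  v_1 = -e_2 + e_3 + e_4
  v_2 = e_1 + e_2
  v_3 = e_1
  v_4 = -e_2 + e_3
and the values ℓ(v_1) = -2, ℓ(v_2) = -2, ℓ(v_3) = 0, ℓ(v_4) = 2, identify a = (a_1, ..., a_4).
a = (0, -2, 0, -4)

Write a = (a_1, ..., a_4) in the standard basis. For each basis vector v_i, ℓ(v_i) = <v_i, a> is a linear equation in the a_j's. Collect the n equations into a matrix system V a = ℓ, where row i of V is v_i (expressed in the standard basis). Since V is invertible (lower-triangular with 1s on the diagonal, up to permutation), solve by back-substitution:
  V =
[[0, -1, 1, 1],
 [1, 1, 0, 0],
 [1, 0, 0, 0],
 [0, -1, 1, 0]]
  V a = (-2, -2, 0, 2)
Solving gives a = (0, -2, 0, -4).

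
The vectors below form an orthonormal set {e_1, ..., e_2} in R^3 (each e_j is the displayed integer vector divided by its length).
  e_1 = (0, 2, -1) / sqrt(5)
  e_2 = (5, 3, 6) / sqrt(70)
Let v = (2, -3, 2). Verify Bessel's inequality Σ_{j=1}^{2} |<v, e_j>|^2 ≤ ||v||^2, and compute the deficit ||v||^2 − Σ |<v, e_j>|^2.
Σ |<v, e_j>|^2 = 213/14; ||v||^2 = 17; deficit = 25/14

Write each e_j = u_j / sqrt(<u_j, u_j>) where u_j is the displayed integer vector. Then <v, e_j> = <v, u_j> / sqrt(<u_j, u_j>), so |<v, e_j>|^2 = <v, u_j>^2 / <u_j, u_j>.
Coefficients: <v, e_1> = -8/sqrt(5), <v, e_2> = 13/sqrt(70).
Square and sum: Σ |<v, e_j>|^2 = 213/14.
Compute ||v||^2 = v·v = 17.
Deficit = 17 − 213/14 = 25/14 ≥ 0, confirming Bessel's inequality. (The deficit equals ||v − Σ <v,e_j> e_j||^2, the squared distance from v to span{e_j}.)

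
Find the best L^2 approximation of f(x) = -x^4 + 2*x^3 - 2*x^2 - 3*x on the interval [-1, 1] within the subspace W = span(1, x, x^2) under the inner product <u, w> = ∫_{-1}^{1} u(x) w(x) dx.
g(x) = -20*x^2/7 - 9*x/5 + 3/35

The best approximation g ∈ W is the orthogonal projection of f onto W. Writing g = a_0 + a_1 x + a_2 x^2, the coefficients solve the normal equations G · a = b where
  G_{ij} = <φ_i, φ_j> and b_i = <f, φ_i>, with φ_0 = 1, φ_1 = x, φ_2 = x^2.
G =
  [2, 0, 2/3]
  [0, 2/3, 0]
  [2/3, 0, 2/5],
b = (-26/15, -6/5, -38/35).
Solving gives a_0 = 3/35, a_1 = -9/5, a_2 = -20/7, so
  g(x) = -20*x^2/7 - 9*x/5 + 3/35.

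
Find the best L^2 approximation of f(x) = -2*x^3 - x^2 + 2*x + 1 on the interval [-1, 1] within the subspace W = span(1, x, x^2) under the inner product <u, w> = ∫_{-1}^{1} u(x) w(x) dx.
g(x) = -x^2 + 4*x/5 + 1

The best approximation g ∈ W is the orthogonal projection of f onto W. Writing g = a_0 + a_1 x + a_2 x^2, the coefficients solve the normal equations G · a = b where
  G_{ij} = <φ_i, φ_j> and b_i = <f, φ_i>, with φ_0 = 1, φ_1 = x, φ_2 = x^2.
G =
  [2, 0, 2/3]
  [0, 2/3, 0]
  [2/3, 0, 2/5],
b = (4/3, 8/15, 4/15).
Solving gives a_0 = 1, a_1 = 4/5, a_2 = -1, so
  g(x) = -x^2 + 4*x/5 + 1.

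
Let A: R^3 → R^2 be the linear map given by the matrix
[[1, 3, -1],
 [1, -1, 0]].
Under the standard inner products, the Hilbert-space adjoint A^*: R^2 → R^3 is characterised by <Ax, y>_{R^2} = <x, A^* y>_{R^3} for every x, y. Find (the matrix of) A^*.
A^* = A^T =
[[1, 1],
 [3, -1],
 [-1, 0]]

For real matrices with standard dot products, the defining identity <Ax, y> = <x, A^* y> gives (Ax)^T y = x^T (A^*) y, i.e. x^T A^T y = x^T (A^*) y. Since this holds for all x, y, we must have A^* = A^T. Therefore
A^* =
[[1, 1],
 [3, -1],
 [-1, 0]].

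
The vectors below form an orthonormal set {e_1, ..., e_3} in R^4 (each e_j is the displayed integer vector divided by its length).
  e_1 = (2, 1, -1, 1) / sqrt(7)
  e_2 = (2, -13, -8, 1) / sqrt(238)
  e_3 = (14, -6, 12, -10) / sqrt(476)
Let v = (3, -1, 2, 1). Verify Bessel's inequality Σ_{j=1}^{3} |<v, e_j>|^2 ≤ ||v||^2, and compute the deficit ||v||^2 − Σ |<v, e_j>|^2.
Σ |<v, e_j>|^2 = 73/7; ||v||^2 = 15; deficit = 32/7

Write each e_j = u_j / sqrt(<u_j, u_j>) where u_j is the displayed integer vector. Then <v, e_j> = <v, u_j> / sqrt(<u_j, u_j>), so |<v, e_j>|^2 = <v, u_j>^2 / <u_j, u_j>.
Coefficients: <v, e_1> = 4/sqrt(7), <v, e_2> = 4/sqrt(238), <v, e_3> = 62/sqrt(476).
Square and sum: Σ |<v, e_j>|^2 = 73/7.
Compute ||v||^2 = v·v = 15.
Deficit = 15 − 73/7 = 32/7 ≥ 0, confirming Bessel's inequality. (The deficit equals ||v − Σ <v,e_j> e_j||^2, the squared distance from v to span{e_j}.)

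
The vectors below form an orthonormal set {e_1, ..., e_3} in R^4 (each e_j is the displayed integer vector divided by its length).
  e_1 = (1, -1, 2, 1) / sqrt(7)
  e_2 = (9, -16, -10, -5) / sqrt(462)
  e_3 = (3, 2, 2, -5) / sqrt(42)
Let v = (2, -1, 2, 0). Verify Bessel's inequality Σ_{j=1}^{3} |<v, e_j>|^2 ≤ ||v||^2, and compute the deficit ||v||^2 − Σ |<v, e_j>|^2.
Σ |<v, e_j>|^2 = 689/77; ||v||^2 = 9; deficit = 4/77

Write each e_j = u_j / sqrt(<u_j, u_j>) where u_j is the displayed integer vector. Then <v, e_j> = <v, u_j> / sqrt(<u_j, u_j>), so |<v, e_j>|^2 = <v, u_j>^2 / <u_j, u_j>.
Coefficients: <v, e_1> = 7/sqrt(7), <v, e_2> = 14/sqrt(462), <v, e_3> = 8/sqrt(42).
Square and sum: Σ |<v, e_j>|^2 = 689/77.
Compute ||v||^2 = v·v = 9.
Deficit = 9 − 689/77 = 4/77 ≥ 0, confirming Bessel's inequality. (The deficit equals ||v − Σ <v,e_j> e_j||^2, the squared distance from v to span{e_j}.)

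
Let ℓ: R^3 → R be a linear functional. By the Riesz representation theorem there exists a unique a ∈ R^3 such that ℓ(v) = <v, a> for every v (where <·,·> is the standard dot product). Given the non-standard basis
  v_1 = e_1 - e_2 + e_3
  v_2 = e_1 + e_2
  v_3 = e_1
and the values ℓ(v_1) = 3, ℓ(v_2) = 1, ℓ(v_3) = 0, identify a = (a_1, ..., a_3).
a = (0, 1, 4)

Write a = (a_1, ..., a_3) in the standard basis. For each basis vector v_i, ℓ(v_i) = <v_i, a> is a linear equation in the a_j's. Collect the n equations into a matrix system V a = ℓ, where row i of V is v_i (expressed in the standard basis). Since V is invertible (lower-triangular with 1s on the diagonal, up to permutation), solve by back-substitution:
  V =
[[1, -1, 1],
 [1, 1, 0],
 [1, 0, 0]]
  V a = (3, 1, 0)
Solving gives a = (0, 1, 4).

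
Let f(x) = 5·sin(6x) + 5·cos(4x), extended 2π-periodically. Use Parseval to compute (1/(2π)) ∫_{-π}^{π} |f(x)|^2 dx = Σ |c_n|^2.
Σ |c_n|^2 = 25

Expand |f|^2 and use orthogonality of {sin(nx), cos(mx)} on [-π, π]:
  ∫_{-π}^{π} sin(nx)^2 dx = π, ∫ cos(mx)^2 dx = π, and cross terms integrate to 0.
So ∫_{-π}^{π} f(x)^2 dx = 5^2 · π + 5^2 · π = (25 + 25)π.
Divide by 2π: (25 + 25)/2 = 25.
By Parseval, this equals Σ |c_n|^2.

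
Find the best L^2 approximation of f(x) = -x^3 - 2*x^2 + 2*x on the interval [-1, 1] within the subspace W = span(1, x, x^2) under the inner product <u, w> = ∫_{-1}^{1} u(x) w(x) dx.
g(x) = -2*x^2 + 7*x/5

The best approximation g ∈ W is the orthogonal projection of f onto W. Writing g = a_0 + a_1 x + a_2 x^2, the coefficients solve the normal equations G · a = b where
  G_{ij} = <φ_i, φ_j> and b_i = <f, φ_i>, with φ_0 = 1, φ_1 = x, φ_2 = x^2.
G =
  [2, 0, 2/3]
  [0, 2/3, 0]
  [2/3, 0, 2/5],
b = (-4/3, 14/15, -4/5).
Solving gives a_0 = 0, a_1 = 7/5, a_2 = -2, so
  g(x) = -2*x^2 + 7*x/5.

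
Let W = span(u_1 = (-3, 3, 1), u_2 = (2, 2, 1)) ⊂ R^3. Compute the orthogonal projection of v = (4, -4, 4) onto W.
proj_W(v) = (372/85, -36/17, -44/85)

Set up U = [u_1 | ... | u_2] ∈ R^(3×2). The projector onto W = col(U) is P = U (U^T U)^(-1) U^T.
Compute U^T U =
  [19, 1]
  [1, 9],
and U^T v = (-20, 4).
Solve U^T U · c = U^T v for the coefficients: c = (-92/85, 48/85). The projection is proj_W(v) = U c.
Check: (v - proj_W(v)) · u_1 = 0  (should be 0).
Check: (v - proj_W(v)) · u_2 = 0  (should be 0).
Result: proj_W(v) = (372/85, -36/17, -44/85).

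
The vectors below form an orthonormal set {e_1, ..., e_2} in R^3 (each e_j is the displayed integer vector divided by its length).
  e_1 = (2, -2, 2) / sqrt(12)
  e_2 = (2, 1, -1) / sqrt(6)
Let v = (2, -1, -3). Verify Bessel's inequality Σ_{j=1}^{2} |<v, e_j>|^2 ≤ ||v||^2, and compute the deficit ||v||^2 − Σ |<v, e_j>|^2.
Σ |<v, e_j>|^2 = 6; ||v||^2 = 14; deficit = 8

Write each e_j = u_j / sqrt(<u_j, u_j>) where u_j is the displayed integer vector. Then <v, e_j> = <v, u_j> / sqrt(<u_j, u_j>), so |<v, e_j>|^2 = <v, u_j>^2 / <u_j, u_j>.
Coefficients: <v, e_1> = 0/sqrt(12), <v, e_2> = 6/sqrt(6).
Square and sum: Σ |<v, e_j>|^2 = 6.
Compute ||v||^2 = v·v = 14.
Deficit = 14 − 6 = 8 ≥ 0, confirming Bessel's inequality. (The deficit equals ||v − Σ <v,e_j> e_j||^2, the squared distance from v to span{e_j}.)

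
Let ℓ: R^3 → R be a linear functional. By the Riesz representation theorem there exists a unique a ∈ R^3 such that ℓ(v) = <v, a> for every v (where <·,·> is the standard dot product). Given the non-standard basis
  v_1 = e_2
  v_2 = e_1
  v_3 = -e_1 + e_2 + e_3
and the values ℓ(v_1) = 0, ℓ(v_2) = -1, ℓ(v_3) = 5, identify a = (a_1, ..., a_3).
a = (-1, 0, 4)

Write a = (a_1, ..., a_3) in the standard basis. For each basis vector v_i, ℓ(v_i) = <v_i, a> is a linear equation in the a_j's. Collect the n equations into a matrix system V a = ℓ, where row i of V is v_i (expressed in the standard basis). Since V is invertible (lower-triangular with 1s on the diagonal, up to permutation), solve by back-substitution:
  V =
[[0, 1, 0],
 [1, 0, 0],
 [-1, 1, 1]]
  V a = (0, -1, 5)
Solving gives a = (-1, 0, 4).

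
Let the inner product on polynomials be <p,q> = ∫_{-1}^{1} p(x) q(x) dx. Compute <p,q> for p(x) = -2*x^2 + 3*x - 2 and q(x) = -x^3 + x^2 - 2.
<p,q> = 22/3

Expand the product: p(x)·q(x) = 2*x^5 - 5*x^4 + 5*x^3 + 2*x^2 - 6*x + 4.
∫_{-1}^{1} of each monomial x^k gives [2/(k+1) if k even, 0 if k odd]. Integrating term-by-term (or equivalently evaluating the antiderivative F(x) = x^6/3 - x^5 + 5*x^4/4 + 2*x^3/3 - 3*x^2 + 4*x at the endpoints):
  F(1) − F(−1) = 9/4 − (-61/12) = 22/3.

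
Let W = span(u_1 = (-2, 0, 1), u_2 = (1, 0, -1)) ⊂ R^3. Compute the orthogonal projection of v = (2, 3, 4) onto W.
proj_W(v) = (2, 0, 4)

Set up U = [u_1 | ... | u_2] ∈ R^(3×2). The projector onto W = col(U) is P = U (U^T U)^(-1) U^T.
Compute U^T U =
  [5, -3]
  [-3, 2],
and U^T v = (0, -2).
Solve U^T U · c = U^T v for the coefficients: c = (-6, -10). The projection is proj_W(v) = U c.
Check: (v - proj_W(v)) · u_1 = 0  (should be 0).
Check: (v - proj_W(v)) · u_2 = 0  (should be 0).
Result: proj_W(v) = (2, 0, 4).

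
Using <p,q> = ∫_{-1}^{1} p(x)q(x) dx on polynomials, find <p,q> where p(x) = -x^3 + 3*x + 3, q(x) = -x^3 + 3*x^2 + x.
<p,q> = 234/35

Expand the product: p(x)·q(x) = x^6 - 3*x^5 - 4*x^4 + 6*x^3 + 12*x^2 + 3*x.
∫_{-1}^{1} of each monomial x^k gives [2/(k+1) if k even, 0 if k odd]. Integrating term-by-term (or equivalently evaluating the antiderivative F(x) = x^7/7 - x^6/2 - 4*x^5/5 + 3*x^4/2 + 4*x^3 + 3*x^2/2 at the endpoints):
  F(1) − F(−1) = 409/70 − (-59/70) = 234/35.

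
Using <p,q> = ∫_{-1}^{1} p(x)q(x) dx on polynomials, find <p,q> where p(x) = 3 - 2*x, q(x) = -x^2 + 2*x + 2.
<p,q> = 22/3

Expand the product: p(x)·q(x) = 2*x^3 - 7*x^2 + 2*x + 6.
∫_{-1}^{1} of each monomial x^k gives [2/(k+1) if k even, 0 if k odd]. Integrating term-by-term (or equivalently evaluating the antiderivative F(x) = x^4/2 - 7*x^3/3 + x^2 + 6*x at the endpoints):
  F(1) − F(−1) = 31/6 − (-13/6) = 22/3.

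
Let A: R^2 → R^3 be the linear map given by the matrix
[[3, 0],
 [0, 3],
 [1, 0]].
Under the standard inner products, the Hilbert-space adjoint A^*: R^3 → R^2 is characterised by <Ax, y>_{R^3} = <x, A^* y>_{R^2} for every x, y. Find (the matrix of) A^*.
A^* = A^T =
[[3, 0, 1],
 [0, 3, 0]]

For real matrices with standard dot products, the defining identity <Ax, y> = <x, A^* y> gives (Ax)^T y = x^T (A^*) y, i.e. x^T A^T y = x^T (A^*) y. Since this holds for all x, y, we must have A^* = A^T. Therefore
A^* =
[[3, 0, 1],
 [0, 3, 0]].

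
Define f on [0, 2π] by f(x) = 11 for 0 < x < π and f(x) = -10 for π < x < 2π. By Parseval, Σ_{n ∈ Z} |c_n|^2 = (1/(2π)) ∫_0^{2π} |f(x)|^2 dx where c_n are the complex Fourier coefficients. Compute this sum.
Σ |c_n|^2 = 221/2

Parseval equates the L^2 energy of f (normalised by 1/(2π)) with the ℓ^2 sum of its Fourier coefficients: (1/(2π)) ∫_0^{2π} |f|^2 = Σ |c_n|^2.
Compute the left side: (1/(2π)) [∫_0^π 11^2 dx + ∫_π^{2π} (-10)^2 dx] = (1/(2π)) · (121π + 100π) = (121 + 100)/2 = 221/2.
So Σ_{n ∈ Z} |c_n|^2 = 221/2.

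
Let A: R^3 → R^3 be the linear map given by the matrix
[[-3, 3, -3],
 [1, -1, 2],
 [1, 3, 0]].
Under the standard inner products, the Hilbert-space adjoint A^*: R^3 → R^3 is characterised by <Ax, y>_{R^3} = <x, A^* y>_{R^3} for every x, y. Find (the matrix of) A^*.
A^* = A^T =
[[-3, 1, 1],
 [3, -1, 3],
 [-3, 2, 0]]

For real matrices with standard dot products, the defining identity <Ax, y> = <x, A^* y> gives (Ax)^T y = x^T (A^*) y, i.e. x^T A^T y = x^T (A^*) y. Since this holds for all x, y, we must have A^* = A^T. Therefore
A^* =
[[-3, 1, 1],
 [3, -1, 3],
 [-3, 2, 0]].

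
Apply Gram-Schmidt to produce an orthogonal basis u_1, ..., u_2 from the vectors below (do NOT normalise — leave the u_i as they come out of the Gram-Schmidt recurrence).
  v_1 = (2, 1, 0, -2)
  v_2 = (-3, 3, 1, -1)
Orthogonal basis:
  u_1 = (2, 1, 0, -2)
  u_2 = (-25/9, 28/9, 1, -11/9)

Apply the Gram-Schmidt recurrence
  u_1 = v_1
  u_i = v_i − Σ_{j<i} ((v_i · u_j) / (u_j · u_j)) · u_j.

Step by step this gives:
  u_1 = (2, 1, 0, -2)
  u_2 = (-25/9, 28/9, 1, -11/9)

Orthogonality check:
  u_2 · u_1 = 0 (should be 0)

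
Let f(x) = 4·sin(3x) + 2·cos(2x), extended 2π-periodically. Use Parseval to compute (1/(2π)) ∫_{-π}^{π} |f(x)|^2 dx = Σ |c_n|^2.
Σ |c_n|^2 = 10

Expand |f|^2 and use orthogonality of {sin(nx), cos(mx)} on [-π, π]:
  ∫_{-π}^{π} sin(nx)^2 dx = π, ∫ cos(mx)^2 dx = π, and cross terms integrate to 0.
So ∫_{-π}^{π} f(x)^2 dx = 4^2 · π + 2^2 · π = (16 + 4)π.
Divide by 2π: (16 + 4)/2 = 10.
By Parseval, this equals Σ |c_n|^2.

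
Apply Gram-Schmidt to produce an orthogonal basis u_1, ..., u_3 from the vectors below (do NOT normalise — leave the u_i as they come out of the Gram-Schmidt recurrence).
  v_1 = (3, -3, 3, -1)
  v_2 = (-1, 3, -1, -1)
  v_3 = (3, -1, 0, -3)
Orthogonal basis:
  u_1 = (3, -3, 3, -1)
  u_2 = (1/2, 3/2, 1/2, -3/2)
  u_3 = (33/35, -26/35, -72/35, -39/35)

Apply the Gram-Schmidt recurrence
  u_1 = v_1
  u_i = v_i − Σ_{j<i} ((v_i · u_j) / (u_j · u_j)) · u_j.

Step by step this gives:
  u_1 = (3, -3, 3, -1)
  u_2 = (1/2, 3/2, 1/2, -3/2)
  u_3 = (33/35, -26/35, -72/35, -39/35)

Orthogonality check:
  u_2 · u_1 = 0 (should be 0)
  u_3 · u_1 = 0 (should be 0)
  u_3 · u_2 = 0 (should be 0)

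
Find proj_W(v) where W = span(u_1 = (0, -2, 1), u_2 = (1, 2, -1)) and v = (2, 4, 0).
proj_W(v) = (2, 16/5, -8/5)

Set up U = [u_1 | ... | u_2] ∈ R^(3×2). The projector onto W = col(U) is P = U (U^T U)^(-1) U^T.
Compute U^T U =
  [5, -5]
  [-5, 6],
and U^T v = (-8, 10).
Solve U^T U · c = U^T v for the coefficients: c = (2/5, 2). The projection is proj_W(v) = U c.
Check: (v - proj_W(v)) · u_1 = 0  (should be 0).
Check: (v - proj_W(v)) · u_2 = 0  (should be 0).
Result: proj_W(v) = (2, 16/5, -8/5).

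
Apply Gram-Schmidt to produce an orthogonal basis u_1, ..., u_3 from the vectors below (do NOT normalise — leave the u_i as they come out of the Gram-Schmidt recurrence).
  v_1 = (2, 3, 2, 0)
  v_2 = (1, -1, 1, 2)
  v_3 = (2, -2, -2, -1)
Orthogonal basis:
  u_1 = (2, 3, 2, 0)
  u_2 = (15/17, -20/17, 15/17, 2)
  u_3 = (157/59, -52/59, -79/59, -65/59)

Apply the Gram-Schmidt recurrence
  u_1 = v_1
  u_i = v_i − Σ_{j<i} ((v_i · u_j) / (u_j · u_j)) · u_j.

Step by step this gives:
  u_1 = (2, 3, 2, 0)
  u_2 = (15/17, -20/17, 15/17, 2)
  u_3 = (157/59, -52/59, -79/59, -65/59)

Orthogonality check:
  u_2 · u_1 = 0 (should be 0)
  u_3 · u_1 = 0 (should be 0)
  u_3 · u_2 = 0 (should be 0)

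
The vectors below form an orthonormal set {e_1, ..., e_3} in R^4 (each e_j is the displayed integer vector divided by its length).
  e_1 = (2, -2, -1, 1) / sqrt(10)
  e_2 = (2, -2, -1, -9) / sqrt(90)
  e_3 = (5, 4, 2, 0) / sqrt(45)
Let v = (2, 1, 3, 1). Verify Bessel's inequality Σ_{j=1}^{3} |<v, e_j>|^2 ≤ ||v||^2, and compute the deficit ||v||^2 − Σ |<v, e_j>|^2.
Σ |<v, e_j>|^2 = 10; ||v||^2 = 15; deficit = 5

Write each e_j = u_j / sqrt(<u_j, u_j>) where u_j is the displayed integer vector. Then <v, e_j> = <v, u_j> / sqrt(<u_j, u_j>), so |<v, e_j>|^2 = <v, u_j>^2 / <u_j, u_j>.
Coefficients: <v, e_1> = 0/sqrt(10), <v, e_2> = -10/sqrt(90), <v, e_3> = 20/sqrt(45).
Square and sum: Σ |<v, e_j>|^2 = 10.
Compute ||v||^2 = v·v = 15.
Deficit = 15 − 10 = 5 ≥ 0, confirming Bessel's inequality. (The deficit equals ||v − Σ <v,e_j> e_j||^2, the squared distance from v to span{e_j}.)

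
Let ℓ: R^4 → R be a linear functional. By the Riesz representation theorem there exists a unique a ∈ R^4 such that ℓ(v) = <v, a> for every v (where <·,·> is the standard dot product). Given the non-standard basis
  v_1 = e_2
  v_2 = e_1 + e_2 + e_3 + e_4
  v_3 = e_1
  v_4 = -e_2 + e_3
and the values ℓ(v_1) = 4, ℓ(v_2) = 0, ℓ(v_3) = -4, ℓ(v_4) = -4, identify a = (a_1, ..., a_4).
a = (-4, 4, 0, 0)

Write a = (a_1, ..., a_4) in the standard basis. For each basis vector v_i, ℓ(v_i) = <v_i, a> is a linear equation in the a_j's. Collect the n equations into a matrix system V a = ℓ, where row i of V is v_i (expressed in the standard basis). Since V is invertible (lower-triangular with 1s on the diagonal, up to permutation), solve by back-substitution:
  V =
[[0, 1, 0, 0],
 [1, 1, 1, 1],
 [1, 0, 0, 0],
 [0, -1, 1, 0]]
  V a = (4, 0, -4, -4)
Solving gives a = (-4, 4, 0, 0).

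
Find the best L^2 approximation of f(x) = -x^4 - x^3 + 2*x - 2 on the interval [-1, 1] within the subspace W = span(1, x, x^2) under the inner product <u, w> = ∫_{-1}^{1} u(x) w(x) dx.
g(x) = -6*x^2/7 + 7*x/5 - 67/35

The best approximation g ∈ W is the orthogonal projection of f onto W. Writing g = a_0 + a_1 x + a_2 x^2, the coefficients solve the normal equations G · a = b where
  G_{ij} = <φ_i, φ_j> and b_i = <f, φ_i>, with φ_0 = 1, φ_1 = x, φ_2 = x^2.
G =
  [2, 0, 2/3]
  [0, 2/3, 0]
  [2/3, 0, 2/5],
b = (-22/5, 14/15, -34/21).
Solving gives a_0 = -67/35, a_1 = 7/5, a_2 = -6/7, so
  g(x) = -6*x^2/7 + 7*x/5 - 67/35.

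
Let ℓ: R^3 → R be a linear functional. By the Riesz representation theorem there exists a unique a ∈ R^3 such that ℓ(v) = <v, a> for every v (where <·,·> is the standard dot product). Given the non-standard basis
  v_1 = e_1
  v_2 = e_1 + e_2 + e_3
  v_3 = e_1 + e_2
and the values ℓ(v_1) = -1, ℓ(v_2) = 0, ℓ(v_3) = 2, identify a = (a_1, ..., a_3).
a = (-1, 3, -2)

Write a = (a_1, ..., a_3) in the standard basis. For each basis vector v_i, ℓ(v_i) = <v_i, a> is a linear equation in the a_j's. Collect the n equations into a matrix system V a = ℓ, where row i of V is v_i (expressed in the standard basis). Since V is invertible (lower-triangular with 1s on the diagonal, up to permutation), solve by back-substitution:
  V =
[[1, 0, 0],
 [1, 1, 1],
 [1, 1, 0]]
  V a = (-1, 0, 2)
Solving gives a = (-1, 3, -2).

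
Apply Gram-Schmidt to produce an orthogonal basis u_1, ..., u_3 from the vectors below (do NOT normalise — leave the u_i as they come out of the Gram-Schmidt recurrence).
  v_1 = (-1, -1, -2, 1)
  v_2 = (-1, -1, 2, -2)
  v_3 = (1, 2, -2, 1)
Orthogonal basis:
  u_1 = (-1, -1, -2, 1)
  u_2 = (-11/7, -11/7, 6/7, -10/7)
  u_3 = (-17/54, 37/54, -5/9, -20/27)

Apply the Gram-Schmidt recurrence
  u_1 = v_1
  u_i = v_i − Σ_{j<i} ((v_i · u_j) / (u_j · u_j)) · u_j.

Step by step this gives:
  u_1 = (-1, -1, -2, 1)
  u_2 = (-11/7, -11/7, 6/7, -10/7)
  u_3 = (-17/54, 37/54, -5/9, -20/27)

Orthogonality check:
  u_2 · u_1 = 0 (should be 0)
  u_3 · u_1 = 0 (should be 0)
  u_3 · u_2 = 0 (should be 0)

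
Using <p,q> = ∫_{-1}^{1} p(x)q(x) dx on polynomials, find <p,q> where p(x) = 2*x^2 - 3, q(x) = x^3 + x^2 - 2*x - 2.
<p,q> = 122/15

Expand the product: p(x)·q(x) = 2*x^5 + 2*x^4 - 7*x^3 - 7*x^2 + 6*x + 6.
∫_{-1}^{1} of each monomial x^k gives [2/(k+1) if k even, 0 if k odd]. Integrating term-by-term (or equivalently evaluating the antiderivative F(x) = x^6/3 + 2*x^5/5 - 7*x^4/4 - 7*x^3/3 + 3*x^2 + 6*x at the endpoints):
  F(1) − F(−1) = 113/20 − (-149/60) = 122/15.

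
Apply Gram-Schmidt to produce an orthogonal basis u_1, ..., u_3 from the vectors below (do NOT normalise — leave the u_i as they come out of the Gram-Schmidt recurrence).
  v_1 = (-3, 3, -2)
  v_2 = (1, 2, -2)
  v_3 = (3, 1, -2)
Orthogonal basis:
  u_1 = (-3, 3, -2)
  u_2 = (43/22, 23/22, -15/11)
  u_3 = (-8/149, -32/149, -36/149)

Apply the Gram-Schmidt recurrence
  u_1 = v_1
  u_i = v_i − Σ_{j<i} ((v_i · u_j) / (u_j · u_j)) · u_j.

Step by step this gives:
  u_1 = (-3, 3, -2)
  u_2 = (43/22, 23/22, -15/11)
  u_3 = (-8/149, -32/149, -36/149)

Orthogonality check:
  u_2 · u_1 = 0 (should be 0)
  u_3 · u_1 = 0 (should be 0)
  u_3 · u_2 = 0 (should be 0)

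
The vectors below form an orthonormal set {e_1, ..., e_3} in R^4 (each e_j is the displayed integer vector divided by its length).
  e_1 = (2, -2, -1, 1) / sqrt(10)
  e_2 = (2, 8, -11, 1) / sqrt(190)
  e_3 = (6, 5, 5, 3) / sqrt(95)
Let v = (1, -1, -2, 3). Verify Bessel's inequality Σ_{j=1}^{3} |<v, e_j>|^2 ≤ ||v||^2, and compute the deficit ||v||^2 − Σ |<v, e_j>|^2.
Σ |<v, e_j>|^2 = 10; ||v||^2 = 15; deficit = 5

Write each e_j = u_j / sqrt(<u_j, u_j>) where u_j is the displayed integer vector. Then <v, e_j> = <v, u_j> / sqrt(<u_j, u_j>), so |<v, e_j>|^2 = <v, u_j>^2 / <u_j, u_j>.
Coefficients: <v, e_1> = 9/sqrt(10), <v, e_2> = 19/sqrt(190), <v, e_3> = 0/sqrt(95).
Square and sum: Σ |<v, e_j>|^2 = 10.
Compute ||v||^2 = v·v = 15.
Deficit = 15 − 10 = 5 ≥ 0, confirming Bessel's inequality. (The deficit equals ||v − Σ <v,e_j> e_j||^2, the squared distance from v to span{e_j}.)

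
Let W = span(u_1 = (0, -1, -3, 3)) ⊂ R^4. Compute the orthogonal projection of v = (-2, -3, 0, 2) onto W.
proj_W(v) = (0, -9/19, -27/19, 27/19)

Set up U = [u_1 | ... | u_1] ∈ R^(4×1). The projector onto W = col(U) is P = U (U^T U)^(-1) U^T.
Compute U^T U =
  [19],
and U^T v = (9).
Solve U^T U · c = U^T v for the coefficients: c = (9/19). The projection is proj_W(v) = U c.
Check: (v - proj_W(v)) · u_1 = 0  (should be 0).
Result: proj_W(v) = (0, -9/19, -27/19, 27/19).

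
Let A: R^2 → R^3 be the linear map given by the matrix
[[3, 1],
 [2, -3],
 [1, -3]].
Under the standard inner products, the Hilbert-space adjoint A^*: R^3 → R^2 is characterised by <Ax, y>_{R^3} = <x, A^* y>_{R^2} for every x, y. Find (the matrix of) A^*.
A^* = A^T =
[[3, 2, 1],
 [1, -3, -3]]

For real matrices with standard dot products, the defining identity <Ax, y> = <x, A^* y> gives (Ax)^T y = x^T (A^*) y, i.e. x^T A^T y = x^T (A^*) y. Since this holds for all x, y, we must have A^* = A^T. Therefore
A^* =
[[3, 2, 1],
 [1, -3, -3]].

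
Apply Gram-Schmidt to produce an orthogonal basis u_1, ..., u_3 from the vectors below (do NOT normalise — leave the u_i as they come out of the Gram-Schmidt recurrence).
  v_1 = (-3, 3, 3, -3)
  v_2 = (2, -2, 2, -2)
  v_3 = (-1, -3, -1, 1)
Orthogonal basis:
  u_1 = (-3, 3, 3, -3)
  u_2 = (2, -2, 2, -2)
  u_3 = (-2, -2, 0, 0)

Apply the Gram-Schmidt recurrence
  u_1 = v_1
  u_i = v_i − Σ_{j<i} ((v_i · u_j) / (u_j · u_j)) · u_j.

Step by step this gives:
  u_1 = (-3, 3, 3, -3)
  u_2 = (2, -2, 2, -2)
  u_3 = (-2, -2, 0, 0)

Orthogonality check:
  u_2 · u_1 = 0 (should be 0)
  u_3 · u_1 = 0 (should be 0)
  u_3 · u_2 = 0 (should be 0)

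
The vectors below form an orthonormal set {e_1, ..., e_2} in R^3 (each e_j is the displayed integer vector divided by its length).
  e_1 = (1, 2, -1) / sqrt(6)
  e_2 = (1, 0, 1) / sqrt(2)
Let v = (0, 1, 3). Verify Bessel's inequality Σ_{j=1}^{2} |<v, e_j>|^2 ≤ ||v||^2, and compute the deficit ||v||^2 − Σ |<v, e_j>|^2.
Σ |<v, e_j>|^2 = 14/3; ||v||^2 = 10; deficit = 16/3

Write each e_j = u_j / sqrt(<u_j, u_j>) where u_j is the displayed integer vector. Then <v, e_j> = <v, u_j> / sqrt(<u_j, u_j>), so |<v, e_j>|^2 = <v, u_j>^2 / <u_j, u_j>.
Coefficients: <v, e_1> = -1/sqrt(6), <v, e_2> = 3/sqrt(2).
Square and sum: Σ |<v, e_j>|^2 = 14/3.
Compute ||v||^2 = v·v = 10.
Deficit = 10 − 14/3 = 16/3 ≥ 0, confirming Bessel's inequality. (The deficit equals ||v − Σ <v,e_j> e_j||^2, the squared distance from v to span{e_j}.)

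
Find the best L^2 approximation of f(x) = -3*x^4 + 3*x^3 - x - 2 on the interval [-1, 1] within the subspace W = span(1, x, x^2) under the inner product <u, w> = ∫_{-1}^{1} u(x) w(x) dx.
g(x) = -18*x^2/7 + 4*x/5 - 61/35

The best approximation g ∈ W is the orthogonal projection of f onto W. Writing g = a_0 + a_1 x + a_2 x^2, the coefficients solve the normal equations G · a = b where
  G_{ij} = <φ_i, φ_j> and b_i = <f, φ_i>, with φ_0 = 1, φ_1 = x, φ_2 = x^2.
G =
  [2, 0, 2/3]
  [0, 2/3, 0]
  [2/3, 0, 2/5],
b = (-26/5, 8/15, -46/21).
Solving gives a_0 = -61/35, a_1 = 4/5, a_2 = -18/7, so
  g(x) = -18*x^2/7 + 4*x/5 - 61/35.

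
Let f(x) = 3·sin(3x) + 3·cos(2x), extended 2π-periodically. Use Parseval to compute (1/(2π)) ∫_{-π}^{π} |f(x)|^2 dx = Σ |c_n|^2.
Σ |c_n|^2 = 9

Expand |f|^2 and use orthogonality of {sin(nx), cos(mx)} on [-π, π]:
  ∫_{-π}^{π} sin(nx)^2 dx = π, ∫ cos(mx)^2 dx = π, and cross terms integrate to 0.
So ∫_{-π}^{π} f(x)^2 dx = 3^2 · π + 3^2 · π = (9 + 9)π.
Divide by 2π: (9 + 9)/2 = 9.
By Parseval, this equals Σ |c_n|^2.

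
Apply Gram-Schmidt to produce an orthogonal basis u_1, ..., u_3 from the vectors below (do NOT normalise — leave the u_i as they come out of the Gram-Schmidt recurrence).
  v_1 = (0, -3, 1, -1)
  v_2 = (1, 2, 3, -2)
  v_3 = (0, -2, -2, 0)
Orthogonal basis:
  u_1 = (0, -3, 1, -1)
  u_2 = (1, 19/11, 34/11, -23/11)
  u_3 = (106/197, 4/197, -138/197, -150/197)

Apply the Gram-Schmidt recurrence
  u_1 = v_1
  u_i = v_i − Σ_{j<i} ((v_i · u_j) / (u_j · u_j)) · u_j.

Step by step this gives:
  u_1 = (0, -3, 1, -1)
  u_2 = (1, 19/11, 34/11, -23/11)
  u_3 = (106/197, 4/197, -138/197, -150/197)

Orthogonality check:
  u_2 · u_1 = 0 (should be 0)
  u_3 · u_1 = 0 (should be 0)
  u_3 · u_2 = 0 (should be 0)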